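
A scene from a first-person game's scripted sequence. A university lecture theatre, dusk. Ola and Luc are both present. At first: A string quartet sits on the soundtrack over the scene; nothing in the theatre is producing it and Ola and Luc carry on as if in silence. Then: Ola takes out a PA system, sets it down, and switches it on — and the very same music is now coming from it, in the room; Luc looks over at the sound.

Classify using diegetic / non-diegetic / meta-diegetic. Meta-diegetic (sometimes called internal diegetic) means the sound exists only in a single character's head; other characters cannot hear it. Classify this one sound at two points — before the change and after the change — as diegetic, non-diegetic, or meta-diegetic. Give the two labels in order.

Before the change: no in-world source exists and no character can hear it — underscore → non-diegetic.
After the change: a PA system is now a real source in the story world and the characters hear it → diegetic.

non-diegetic, diegetic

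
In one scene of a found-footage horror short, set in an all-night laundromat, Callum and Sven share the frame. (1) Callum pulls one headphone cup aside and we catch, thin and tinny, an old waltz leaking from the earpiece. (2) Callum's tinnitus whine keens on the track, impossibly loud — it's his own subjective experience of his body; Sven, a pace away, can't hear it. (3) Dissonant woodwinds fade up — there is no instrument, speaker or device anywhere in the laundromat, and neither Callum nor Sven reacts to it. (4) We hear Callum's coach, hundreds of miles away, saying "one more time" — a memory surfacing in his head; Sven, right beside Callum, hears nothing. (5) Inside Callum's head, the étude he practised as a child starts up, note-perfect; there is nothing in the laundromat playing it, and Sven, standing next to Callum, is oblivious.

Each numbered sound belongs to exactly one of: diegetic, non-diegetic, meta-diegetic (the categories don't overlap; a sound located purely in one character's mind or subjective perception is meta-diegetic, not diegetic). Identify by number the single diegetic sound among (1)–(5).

1

Sound (1): the earpiece is a real device on Callum's head — source music, so diegetic.
Sound (2): it's Callum's internal bodily sensation rendered as sound; only Callum 'hears' it, so meta-diegetic.
(3) is non-diegetic: score with no on-screen or off-screen source; it exists for the audience alone.
(4) the voice is a memory playing only inside Callum's mind; Sven can't hear it → meta-diegetic.
Sound (5): it lives in Callum's subjectivity, not in the laundromat, so meta-diegetic.
Only (1) is diegetic.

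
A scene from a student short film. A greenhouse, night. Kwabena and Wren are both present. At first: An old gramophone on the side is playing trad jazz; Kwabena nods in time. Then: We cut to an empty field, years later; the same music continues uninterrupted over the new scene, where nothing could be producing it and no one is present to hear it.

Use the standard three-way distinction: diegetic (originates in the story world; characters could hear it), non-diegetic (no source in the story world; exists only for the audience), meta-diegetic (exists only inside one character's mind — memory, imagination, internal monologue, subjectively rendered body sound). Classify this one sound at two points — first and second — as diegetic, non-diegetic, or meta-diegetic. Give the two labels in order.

diegetic, non-diegetic

First: an old gramophone is a real in-scene source and Kwabena reacts to it → diegetic.
Second: there is no longer any in-world source and no one can hear it — it has become underscore → non-diegetic.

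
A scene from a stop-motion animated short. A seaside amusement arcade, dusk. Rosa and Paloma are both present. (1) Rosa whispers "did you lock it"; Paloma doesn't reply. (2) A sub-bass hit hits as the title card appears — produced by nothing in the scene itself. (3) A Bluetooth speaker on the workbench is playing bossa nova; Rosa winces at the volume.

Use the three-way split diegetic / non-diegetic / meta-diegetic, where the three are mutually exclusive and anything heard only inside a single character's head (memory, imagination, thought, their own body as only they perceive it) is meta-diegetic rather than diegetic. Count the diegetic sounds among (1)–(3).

(1) spoken by a character present in the story world → diegetic.
(2) it's a sound-design accent with no in-world source; no one in the scene can hear it → non-diegetic.
Sound (3): the music comes from an on-screen device that Rosa responds to, so diegetic.
Diegetic: (1), (3) — that's 2.

2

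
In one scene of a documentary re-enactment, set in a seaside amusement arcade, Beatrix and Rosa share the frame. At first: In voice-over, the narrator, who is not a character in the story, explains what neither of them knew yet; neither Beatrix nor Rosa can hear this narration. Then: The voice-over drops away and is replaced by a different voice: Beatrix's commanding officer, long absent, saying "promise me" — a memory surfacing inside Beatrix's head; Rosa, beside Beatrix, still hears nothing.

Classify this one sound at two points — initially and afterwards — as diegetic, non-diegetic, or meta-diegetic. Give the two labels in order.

non-diegetic, meta-diegetic

Initially: the external narrator addresses only the audience — outside the story world → non-diegetic.
Afterwards: the replacement voice is a memory inside Beatrix's mind specifically → meta-diegetic.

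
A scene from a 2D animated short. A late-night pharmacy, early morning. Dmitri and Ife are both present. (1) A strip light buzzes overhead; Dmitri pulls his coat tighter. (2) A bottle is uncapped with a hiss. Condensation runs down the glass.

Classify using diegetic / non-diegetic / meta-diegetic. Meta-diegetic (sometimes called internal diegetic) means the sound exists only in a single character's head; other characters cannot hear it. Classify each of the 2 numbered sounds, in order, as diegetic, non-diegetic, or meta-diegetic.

(1) is diegetic: ambient/room sound belonging to the story's physical space.
(2) an in-world source (a bottle); characters could hear it → diegetic.

diegetic, diegetic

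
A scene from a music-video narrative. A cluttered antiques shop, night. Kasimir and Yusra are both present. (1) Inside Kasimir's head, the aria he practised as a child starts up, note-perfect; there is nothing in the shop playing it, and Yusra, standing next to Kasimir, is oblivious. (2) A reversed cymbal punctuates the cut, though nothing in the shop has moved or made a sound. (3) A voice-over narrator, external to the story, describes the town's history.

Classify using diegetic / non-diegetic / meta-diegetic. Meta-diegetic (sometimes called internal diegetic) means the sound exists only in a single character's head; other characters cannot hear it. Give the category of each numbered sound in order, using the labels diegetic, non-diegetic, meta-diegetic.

(1) is meta-diegetic: it lives in Kasimir's subjectivity, not in the shop.
Sound (2): it's a sound-design accent with no in-world source; no one in the scene can hear it, so non-diegetic.
Sound (3): the narrator exists outside the story world, addressing only the audience, so non-diegetic.

meta-diegetic, non-diegetic, non-diegetic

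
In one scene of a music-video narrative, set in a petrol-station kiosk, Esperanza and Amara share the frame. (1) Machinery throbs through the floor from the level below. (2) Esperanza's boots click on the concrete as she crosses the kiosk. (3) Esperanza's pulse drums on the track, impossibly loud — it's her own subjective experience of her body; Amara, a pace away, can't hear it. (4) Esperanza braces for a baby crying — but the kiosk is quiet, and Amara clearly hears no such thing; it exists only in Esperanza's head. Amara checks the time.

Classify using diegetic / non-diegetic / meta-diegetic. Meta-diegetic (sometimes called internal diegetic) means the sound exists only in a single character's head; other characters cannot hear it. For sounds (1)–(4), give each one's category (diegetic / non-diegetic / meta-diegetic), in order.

Sound (1): it's the actual ambient sound of the location, so diegetic.
(2) a character's body making contact with the set — an in-world sound → diegetic.
Sound (3): a subjective body sound — Esperanza's private perception, inaudible to Amara, so meta-diegetic.
(4) the sound is imagined by Esperanza; nothing in the story world is producing it and Amara can't hear it → meta-diegetic.

diegetic, diegetic, meta-diegetic, meta-diegetic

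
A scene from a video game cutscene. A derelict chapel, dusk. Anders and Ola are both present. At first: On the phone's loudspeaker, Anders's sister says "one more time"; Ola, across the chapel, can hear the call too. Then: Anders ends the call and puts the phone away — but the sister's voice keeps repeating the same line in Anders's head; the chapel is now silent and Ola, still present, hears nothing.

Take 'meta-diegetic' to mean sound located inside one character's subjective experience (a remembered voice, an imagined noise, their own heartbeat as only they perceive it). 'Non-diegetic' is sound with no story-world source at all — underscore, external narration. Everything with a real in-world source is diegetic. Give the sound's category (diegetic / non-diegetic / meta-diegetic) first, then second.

diegetic, meta-diegetic

First: the loudspeaker is an in-world source; both Anders and Ola hear the call → diegetic.
Second: with the phone off, the voice continues only as Anders's private mental replay — Ola can't hear it → meta-diegetic.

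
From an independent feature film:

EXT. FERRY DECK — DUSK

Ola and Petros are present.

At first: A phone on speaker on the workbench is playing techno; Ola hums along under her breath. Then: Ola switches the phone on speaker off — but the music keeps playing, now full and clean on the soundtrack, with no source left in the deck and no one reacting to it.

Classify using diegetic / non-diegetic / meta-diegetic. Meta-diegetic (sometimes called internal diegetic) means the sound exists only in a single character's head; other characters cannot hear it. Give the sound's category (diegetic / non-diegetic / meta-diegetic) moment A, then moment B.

Moment A: a phone on speaker is a real in-scene source and Ola reacts to it → diegetic.
Moment B: there is no longer any in-world source and no one can hear it — it has become underscore → non-diegetic.

diegetic, non-diegetic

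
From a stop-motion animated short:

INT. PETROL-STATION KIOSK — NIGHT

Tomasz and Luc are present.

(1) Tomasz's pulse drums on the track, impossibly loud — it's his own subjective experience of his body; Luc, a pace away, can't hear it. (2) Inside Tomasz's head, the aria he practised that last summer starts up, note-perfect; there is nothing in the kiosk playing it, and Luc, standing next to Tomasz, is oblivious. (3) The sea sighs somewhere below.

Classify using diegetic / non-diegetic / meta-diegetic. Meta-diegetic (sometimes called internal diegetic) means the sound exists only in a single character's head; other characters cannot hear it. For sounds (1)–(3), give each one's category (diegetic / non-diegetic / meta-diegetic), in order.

(1) point-of-audition from inside Tomasz's body; not a sound in the room → meta-diegetic.
Sound (2): it lives in Tomasz's subjectivity, not in the kiosk, so meta-diegetic.
(3) is diegetic: it's the actual ambient sound of the location.

meta-diegetic, meta-diegetic, diegetic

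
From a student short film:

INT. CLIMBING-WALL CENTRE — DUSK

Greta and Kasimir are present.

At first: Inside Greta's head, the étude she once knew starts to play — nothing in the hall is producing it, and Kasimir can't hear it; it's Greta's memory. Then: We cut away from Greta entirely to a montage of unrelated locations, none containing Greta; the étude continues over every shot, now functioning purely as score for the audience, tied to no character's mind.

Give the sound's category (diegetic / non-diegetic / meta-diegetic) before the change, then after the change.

meta-diegetic, non-diegetic

Before the change: the music lives inside Greta's mind alone; Kasimir can't hear it → meta-diegetic.
After the change: once it plays over shots Greta isn't in, detached from any character's subjectivity, it's conventional underscore → non-diegetic.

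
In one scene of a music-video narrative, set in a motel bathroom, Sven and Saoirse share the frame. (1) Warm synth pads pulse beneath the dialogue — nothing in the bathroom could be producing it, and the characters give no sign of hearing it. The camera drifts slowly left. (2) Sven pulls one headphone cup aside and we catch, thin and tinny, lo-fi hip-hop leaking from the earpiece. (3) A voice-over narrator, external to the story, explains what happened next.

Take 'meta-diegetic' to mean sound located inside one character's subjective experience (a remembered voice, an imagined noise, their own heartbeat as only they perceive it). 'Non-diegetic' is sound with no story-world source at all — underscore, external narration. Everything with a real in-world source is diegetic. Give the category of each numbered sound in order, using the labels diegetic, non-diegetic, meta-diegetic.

non-diegetic, diegetic, non-diegetic

(1) is non-diegetic: nothing in the bathroom produces it and the characters don't hear it — pure soundtrack.
(2) is diegetic: the earpiece is a real device on Sven's head — source music.
(3) is non-diegetic: external voice-over — not a character, not heard by anyone in the scene.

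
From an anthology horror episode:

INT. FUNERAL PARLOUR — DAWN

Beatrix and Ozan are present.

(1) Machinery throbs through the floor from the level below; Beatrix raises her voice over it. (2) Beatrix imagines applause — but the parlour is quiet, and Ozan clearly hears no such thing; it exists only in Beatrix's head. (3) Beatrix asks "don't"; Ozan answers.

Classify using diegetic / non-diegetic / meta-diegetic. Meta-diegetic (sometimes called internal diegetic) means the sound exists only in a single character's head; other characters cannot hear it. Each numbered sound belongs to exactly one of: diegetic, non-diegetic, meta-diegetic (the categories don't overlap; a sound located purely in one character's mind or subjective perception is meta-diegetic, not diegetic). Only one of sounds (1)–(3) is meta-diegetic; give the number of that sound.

Sound (1): ambient/room sound belonging to the story's physical space, so diegetic.
(2) Beatrix alone 'hears' it — an imagined sound, not present in the space → meta-diegetic.
(3) on-screen dialogue — Beatrix speaks and Ozan is there to hear → diegetic.
Only (2) is meta-diegetic.

2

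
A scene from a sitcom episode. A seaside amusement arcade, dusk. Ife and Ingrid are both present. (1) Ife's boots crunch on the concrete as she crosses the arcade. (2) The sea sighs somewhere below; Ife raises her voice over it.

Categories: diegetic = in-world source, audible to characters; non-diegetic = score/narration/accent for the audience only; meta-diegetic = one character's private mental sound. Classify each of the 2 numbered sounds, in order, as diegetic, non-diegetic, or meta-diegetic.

(1) is diegetic: Ife's footsteps are produced in the story world.
(2) is diegetic: ambient/room sound belonging to the story's physical space.

diegetic, diegetic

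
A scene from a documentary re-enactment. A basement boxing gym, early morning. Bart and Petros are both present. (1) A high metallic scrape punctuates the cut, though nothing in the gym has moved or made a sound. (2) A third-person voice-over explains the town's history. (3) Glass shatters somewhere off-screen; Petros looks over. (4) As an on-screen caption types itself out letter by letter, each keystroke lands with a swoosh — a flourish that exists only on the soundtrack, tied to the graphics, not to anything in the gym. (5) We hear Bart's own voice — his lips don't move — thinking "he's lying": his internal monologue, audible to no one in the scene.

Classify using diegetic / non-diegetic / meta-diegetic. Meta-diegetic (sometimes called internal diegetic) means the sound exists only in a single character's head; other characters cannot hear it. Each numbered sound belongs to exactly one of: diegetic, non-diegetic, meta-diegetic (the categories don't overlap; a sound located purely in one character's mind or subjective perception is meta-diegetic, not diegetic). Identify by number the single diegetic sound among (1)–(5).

3

Sound (1): nothing in the scene produces it; it's an accent added for the audience, so non-diegetic.
Sound (2): the narrator exists outside the story world, addressing only the audience, so non-diegetic.
(3) the sound comes from glass physically present in the location → diegetic.
Sound (4): it accompanies on-screen graphics, not anything inside the story world, so non-diegetic.
Sound (5): Bart's thought-voice: a private mental sound no other character can hear, so meta-diegetic.
Only (3) is diegetic.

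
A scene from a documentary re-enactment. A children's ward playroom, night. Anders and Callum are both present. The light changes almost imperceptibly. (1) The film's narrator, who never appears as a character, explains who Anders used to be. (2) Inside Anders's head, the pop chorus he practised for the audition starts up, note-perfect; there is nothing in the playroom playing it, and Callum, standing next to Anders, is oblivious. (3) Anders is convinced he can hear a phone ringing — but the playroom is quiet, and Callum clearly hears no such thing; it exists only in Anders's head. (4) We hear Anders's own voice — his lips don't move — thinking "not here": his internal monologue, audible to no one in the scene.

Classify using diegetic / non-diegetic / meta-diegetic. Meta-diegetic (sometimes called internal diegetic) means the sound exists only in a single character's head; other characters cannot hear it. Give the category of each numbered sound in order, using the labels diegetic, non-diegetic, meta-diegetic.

non-diegetic, meta-diegetic, meta-diegetic, meta-diegetic

(1) the narrator exists outside the story world, addressing only the audience → non-diegetic.
(2) is meta-diegetic: it lives in Anders's subjectivity, not in the playroom.
(3) Anders alone 'hears' it — an imagined sound, not present in the space → meta-diegetic.
Sound (4): internal monologue — inside Anders's mind, not spoken into the scene, so meta-diegetic.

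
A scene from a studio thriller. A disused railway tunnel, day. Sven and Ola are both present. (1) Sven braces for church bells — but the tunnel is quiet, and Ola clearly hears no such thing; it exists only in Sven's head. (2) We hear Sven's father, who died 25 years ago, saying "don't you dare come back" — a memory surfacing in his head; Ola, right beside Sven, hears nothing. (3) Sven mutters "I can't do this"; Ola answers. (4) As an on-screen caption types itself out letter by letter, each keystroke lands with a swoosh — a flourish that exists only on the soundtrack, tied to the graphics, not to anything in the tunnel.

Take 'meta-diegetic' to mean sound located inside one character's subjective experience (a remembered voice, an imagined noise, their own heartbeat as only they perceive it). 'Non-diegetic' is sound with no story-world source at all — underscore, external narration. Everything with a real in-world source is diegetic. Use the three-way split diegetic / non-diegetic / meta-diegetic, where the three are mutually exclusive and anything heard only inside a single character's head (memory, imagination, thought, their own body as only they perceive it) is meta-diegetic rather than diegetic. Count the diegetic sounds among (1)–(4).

1

(1) subjective to Sven: the tunnel is silent and Ola hears nothing → meta-diegetic.
(2) it's Sven's recollection rendered as sound; the other character can't hear it → meta-diegetic.
(3) spoken by a character present in the story world → diegetic.
Sound (4): the caption isn't part of the story world, so neither is the sound tied to it, so non-diegetic.
So 1 of the 4 is diegetic: (3).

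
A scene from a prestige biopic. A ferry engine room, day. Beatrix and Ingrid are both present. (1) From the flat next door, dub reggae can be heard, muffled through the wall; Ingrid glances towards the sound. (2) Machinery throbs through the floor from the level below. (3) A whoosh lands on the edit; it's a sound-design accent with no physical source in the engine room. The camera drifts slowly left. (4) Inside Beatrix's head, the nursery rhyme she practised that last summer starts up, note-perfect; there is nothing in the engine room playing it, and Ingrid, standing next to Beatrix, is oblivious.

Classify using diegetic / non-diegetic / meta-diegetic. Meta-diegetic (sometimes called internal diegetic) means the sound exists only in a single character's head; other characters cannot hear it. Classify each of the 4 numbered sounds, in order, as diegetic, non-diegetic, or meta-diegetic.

Sound (1): off-screen diegetic: the source is out of frame but still in the story's space, so diegetic.
(2) machinery is part of the location's real environment → diegetic.
(3) it's a sound-design accent with no in-world source; no one in the scene can hear it → non-diegetic.
(4) remembered music, private to Beatrix — Ingrid is oblivious because it isn't in the room → meta-diegetic.

diegetic, diegetic, non-diegetic, meta-diegetic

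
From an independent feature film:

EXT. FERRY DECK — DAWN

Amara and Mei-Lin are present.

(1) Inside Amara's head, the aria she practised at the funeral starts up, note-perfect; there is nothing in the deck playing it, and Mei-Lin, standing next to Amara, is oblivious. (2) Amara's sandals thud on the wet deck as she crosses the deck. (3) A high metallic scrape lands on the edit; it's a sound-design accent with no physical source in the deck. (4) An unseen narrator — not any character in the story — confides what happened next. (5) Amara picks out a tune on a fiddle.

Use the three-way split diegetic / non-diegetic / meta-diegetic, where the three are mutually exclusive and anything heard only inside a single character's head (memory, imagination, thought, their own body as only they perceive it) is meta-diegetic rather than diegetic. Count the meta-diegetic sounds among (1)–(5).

(1) remembered music, private to Amara — Mei-Lin is oblivious because it isn't in the room → meta-diegetic.
Sound (2): a character's body making contact with the set — an in-world sound, so diegetic.
(3) nothing in the scene produces it; it's an accent added for the audience → non-diegetic.
(4) external voice-over — not a character, not heard by anyone in the scene → non-diegetic.
(5) the instrument and the performer are both in the scene → diegetic.
So 1 of the 5 is meta-diegetic: (1).

1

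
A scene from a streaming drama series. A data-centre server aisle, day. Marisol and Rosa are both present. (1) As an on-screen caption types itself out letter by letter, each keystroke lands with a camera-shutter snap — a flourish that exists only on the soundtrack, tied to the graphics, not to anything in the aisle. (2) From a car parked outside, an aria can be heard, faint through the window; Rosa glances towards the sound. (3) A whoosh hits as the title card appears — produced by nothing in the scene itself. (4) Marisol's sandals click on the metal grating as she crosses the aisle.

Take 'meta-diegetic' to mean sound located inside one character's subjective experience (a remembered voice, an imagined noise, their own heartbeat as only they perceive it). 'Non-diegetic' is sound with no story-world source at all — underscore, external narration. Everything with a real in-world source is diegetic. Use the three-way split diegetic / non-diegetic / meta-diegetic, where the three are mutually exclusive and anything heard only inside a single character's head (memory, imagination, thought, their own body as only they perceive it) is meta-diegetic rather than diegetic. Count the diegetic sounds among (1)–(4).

(1) the caption isn't part of the story world, so neither is the sound tied to it → non-diegetic.
Sound (2): it's coming from a car parked outside — a location within the story world — and Rosa reacts, so diegetic.
(3) is non-diegetic: nothing in the scene produces it; it's an accent added for the audience.
Sound (4): it's the physical sound of Marisol moving in the space, so diegetic.
So 2 of the 4 are diegetic: (2), (4).

2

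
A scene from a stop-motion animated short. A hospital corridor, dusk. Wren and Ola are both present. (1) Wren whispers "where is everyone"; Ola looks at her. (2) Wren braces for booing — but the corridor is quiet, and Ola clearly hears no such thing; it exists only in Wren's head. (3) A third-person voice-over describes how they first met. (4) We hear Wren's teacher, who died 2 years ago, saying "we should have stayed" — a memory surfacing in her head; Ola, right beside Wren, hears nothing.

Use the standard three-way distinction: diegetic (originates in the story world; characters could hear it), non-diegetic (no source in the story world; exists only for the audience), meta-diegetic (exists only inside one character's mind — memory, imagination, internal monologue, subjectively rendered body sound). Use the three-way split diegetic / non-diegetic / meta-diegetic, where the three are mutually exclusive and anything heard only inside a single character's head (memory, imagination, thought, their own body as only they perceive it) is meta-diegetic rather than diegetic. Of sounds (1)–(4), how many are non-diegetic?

Sound (1): Wren is a character speaking aloud in the scene, so diegetic.
(2) Wren alone 'hears' it — an imagined sound, not present in the space → meta-diegetic.
(3) external voice-over — not a character, not heard by anyone in the scene → non-diegetic.
(4) is meta-diegetic: it's Wren's recollection rendered as sound; the other character can't hear it.
Non-diegetic: (3) — that's 1.

1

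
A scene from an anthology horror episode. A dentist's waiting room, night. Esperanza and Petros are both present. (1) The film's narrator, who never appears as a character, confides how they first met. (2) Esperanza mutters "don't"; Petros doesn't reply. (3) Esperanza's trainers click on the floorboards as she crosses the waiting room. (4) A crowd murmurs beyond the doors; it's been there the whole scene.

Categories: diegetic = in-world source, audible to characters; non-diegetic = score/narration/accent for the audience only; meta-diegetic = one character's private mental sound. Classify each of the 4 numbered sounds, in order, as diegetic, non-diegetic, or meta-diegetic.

non-diegetic, diegetic, diegetic, diegetic

Sound (1): commentary laid over the scene from outside the fiction, so non-diegetic.
(2) is diegetic: spoken by a character present in the story world.
Sound (3): a character's body making contact with the set — an in-world sound, so diegetic.
(4) ambient/room sound belonging to the story's physical space → diegetic.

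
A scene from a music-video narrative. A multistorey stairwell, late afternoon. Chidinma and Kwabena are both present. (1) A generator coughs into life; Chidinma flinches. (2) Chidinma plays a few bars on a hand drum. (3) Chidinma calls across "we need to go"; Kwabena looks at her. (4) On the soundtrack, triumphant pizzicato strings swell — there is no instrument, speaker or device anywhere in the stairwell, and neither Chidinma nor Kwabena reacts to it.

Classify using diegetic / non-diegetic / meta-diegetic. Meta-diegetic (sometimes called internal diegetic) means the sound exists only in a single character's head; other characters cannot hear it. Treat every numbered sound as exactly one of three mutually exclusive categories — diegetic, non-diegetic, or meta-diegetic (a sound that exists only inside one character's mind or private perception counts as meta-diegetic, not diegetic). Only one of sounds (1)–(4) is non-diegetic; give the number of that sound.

4

(1) a generator is a real object/event in the scene's world → diegetic.
(2) the instrument and the performer are both in the scene → diegetic.
(3) on-screen dialogue — Chidinma speaks and Kwabena is there to hear → diegetic.
(4) score with no on-screen or off-screen source; it exists for the audience alone → non-diegetic.
Only (4) is non-diegetic.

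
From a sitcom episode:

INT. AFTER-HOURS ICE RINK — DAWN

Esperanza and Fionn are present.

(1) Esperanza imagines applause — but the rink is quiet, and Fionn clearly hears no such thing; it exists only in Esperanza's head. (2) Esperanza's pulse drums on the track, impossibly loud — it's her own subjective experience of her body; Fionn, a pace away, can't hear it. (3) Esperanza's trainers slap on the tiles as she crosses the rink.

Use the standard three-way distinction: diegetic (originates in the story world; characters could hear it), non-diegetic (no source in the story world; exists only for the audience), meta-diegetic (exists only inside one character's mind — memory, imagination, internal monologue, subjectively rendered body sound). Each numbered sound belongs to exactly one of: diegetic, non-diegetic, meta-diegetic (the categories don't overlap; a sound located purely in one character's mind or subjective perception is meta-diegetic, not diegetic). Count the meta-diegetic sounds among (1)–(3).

Sound (1): subjective to Esperanza: the rink is silent and Fionn hears nothing, so meta-diegetic.
(2) point-of-audition from inside Esperanza's body; not a sound in the room → meta-diegetic.
(3) it's the physical sound of Esperanza moving in the space → diegetic.
So 2 of the 3 are meta-diegetic: (1), (2).

2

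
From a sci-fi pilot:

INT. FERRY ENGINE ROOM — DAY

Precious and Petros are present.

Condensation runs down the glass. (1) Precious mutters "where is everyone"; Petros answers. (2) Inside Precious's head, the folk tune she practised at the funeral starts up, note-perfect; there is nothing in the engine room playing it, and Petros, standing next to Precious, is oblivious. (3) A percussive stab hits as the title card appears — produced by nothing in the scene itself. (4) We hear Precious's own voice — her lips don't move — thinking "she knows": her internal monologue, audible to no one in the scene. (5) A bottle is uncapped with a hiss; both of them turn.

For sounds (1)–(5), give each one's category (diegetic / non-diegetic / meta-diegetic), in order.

diegetic, meta-diegetic, non-diegetic, meta-diegetic, diegetic

(1) is diegetic: on-screen dialogue — Precious speaks and Petros is there to hear.
(2) is meta-diegetic: the music is a memory playing inside Precious's mind alone; no real-world source, Petros can't hear it.
Sound (3): an editorial stinger — it belongs to the cut, not the story world, so non-diegetic.
(4) Precious's thought-voice: a private mental sound no other character can hear → meta-diegetic.
(5) a bottle is a real object/event in the scene's world → diegetic.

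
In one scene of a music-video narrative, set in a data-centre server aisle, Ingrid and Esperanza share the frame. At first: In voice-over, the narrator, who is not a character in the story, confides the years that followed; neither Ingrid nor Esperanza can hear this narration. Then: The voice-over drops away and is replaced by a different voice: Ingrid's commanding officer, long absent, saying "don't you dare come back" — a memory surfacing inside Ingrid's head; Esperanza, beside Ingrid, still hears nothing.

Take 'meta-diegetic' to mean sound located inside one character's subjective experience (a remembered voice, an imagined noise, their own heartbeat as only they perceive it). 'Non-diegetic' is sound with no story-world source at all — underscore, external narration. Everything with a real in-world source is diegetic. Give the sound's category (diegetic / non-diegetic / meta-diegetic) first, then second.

First: the external narrator addresses only the audience — outside the story world → non-diegetic.
Second: the replacement voice is a memory inside Ingrid's mind specifically → meta-diegetic.

non-diegetic, meta-diegetic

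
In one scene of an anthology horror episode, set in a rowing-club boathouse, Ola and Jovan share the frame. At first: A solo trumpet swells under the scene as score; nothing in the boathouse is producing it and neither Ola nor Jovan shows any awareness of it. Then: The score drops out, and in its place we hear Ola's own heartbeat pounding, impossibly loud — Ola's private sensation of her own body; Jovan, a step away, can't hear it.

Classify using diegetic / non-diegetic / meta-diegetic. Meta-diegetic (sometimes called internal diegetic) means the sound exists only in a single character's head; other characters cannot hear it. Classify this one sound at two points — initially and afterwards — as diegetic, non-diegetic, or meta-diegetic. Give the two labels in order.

Initially: underscore with no in-world source, inaudible to the characters → non-diegetic.
Afterwards: the body sound is Ola's subjective perception alone — Jovan can't hear it → meta-diegetic.

non-diegetic, meta-diegetic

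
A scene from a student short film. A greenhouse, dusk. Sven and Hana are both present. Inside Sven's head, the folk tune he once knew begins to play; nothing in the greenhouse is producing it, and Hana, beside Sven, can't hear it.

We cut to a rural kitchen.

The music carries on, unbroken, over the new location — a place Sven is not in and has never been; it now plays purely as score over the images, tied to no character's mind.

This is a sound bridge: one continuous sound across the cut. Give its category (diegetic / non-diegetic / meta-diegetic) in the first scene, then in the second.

meta-diegetic, non-diegetic

Scene one: the music exists only inside Sven's mind; Hana can't hear it → meta-diegetic.
Scene two: it's detached from Sven entirely and plays over unrelated images with no in-world source — conventional underscore → non-diegetic.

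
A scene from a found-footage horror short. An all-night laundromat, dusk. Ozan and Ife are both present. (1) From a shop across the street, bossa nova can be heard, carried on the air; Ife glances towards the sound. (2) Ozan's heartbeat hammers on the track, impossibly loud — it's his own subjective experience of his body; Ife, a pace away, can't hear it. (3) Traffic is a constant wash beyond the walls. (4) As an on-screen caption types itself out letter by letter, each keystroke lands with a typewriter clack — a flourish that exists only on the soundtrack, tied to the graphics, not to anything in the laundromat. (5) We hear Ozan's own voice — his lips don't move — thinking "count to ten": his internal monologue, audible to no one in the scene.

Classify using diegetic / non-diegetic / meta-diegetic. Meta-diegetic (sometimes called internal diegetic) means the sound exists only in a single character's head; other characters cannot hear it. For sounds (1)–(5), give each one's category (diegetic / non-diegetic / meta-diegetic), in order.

diegetic, meta-diegetic, diegetic, non-diegetic, meta-diegetic

(1) off-screen diegetic: the source is out of frame but still in the story's space → diegetic.
Sound (2): a subjective body sound — Ozan's private perception, inaudible to Ife, so meta-diegetic.
(3) traffic is part of the location's real environment → diegetic.
Sound (4): it accompanies on-screen graphics, not anything inside the story world, so non-diegetic.
Sound (5): it's Ozan's unspoken thought, heard only by the audience via his subjectivity, so meta-diegetic.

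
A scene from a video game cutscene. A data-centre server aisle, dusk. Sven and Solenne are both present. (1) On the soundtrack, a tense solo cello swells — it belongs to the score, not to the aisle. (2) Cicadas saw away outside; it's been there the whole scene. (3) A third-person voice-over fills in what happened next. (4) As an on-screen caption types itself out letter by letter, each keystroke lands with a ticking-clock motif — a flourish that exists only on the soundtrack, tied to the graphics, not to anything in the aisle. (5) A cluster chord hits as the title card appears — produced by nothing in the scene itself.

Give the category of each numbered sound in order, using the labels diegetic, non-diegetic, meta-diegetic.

Sound (1): it has no source in the story world and no character can hear it — it's underscore, so non-diegetic.
(2) ambient/room sound belonging to the story's physical space → diegetic.
(3) the narrator exists outside the story world, addressing only the audience → non-diegetic.
Sound (4): sound married to a title/caption — outside the diegesis by definition, so non-diegetic.
(5) is non-diegetic: an editorial stinger — it belongs to the cut, not the story world.

non-diegetic, diegetic, non-diegetic, non-diegetic, non-diegetic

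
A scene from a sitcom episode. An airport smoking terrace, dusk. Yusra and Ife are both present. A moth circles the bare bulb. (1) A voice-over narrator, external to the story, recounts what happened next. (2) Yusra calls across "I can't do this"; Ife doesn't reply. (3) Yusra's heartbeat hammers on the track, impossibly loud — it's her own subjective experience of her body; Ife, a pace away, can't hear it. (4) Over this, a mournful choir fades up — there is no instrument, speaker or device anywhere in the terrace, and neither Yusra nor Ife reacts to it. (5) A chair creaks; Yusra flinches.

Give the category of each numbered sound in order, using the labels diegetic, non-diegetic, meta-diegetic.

(1) the narrator exists outside the story world, addressing only the audience → non-diegetic.
Sound (2): spoken by a character present in the story world, so diegetic.
(3) is meta-diegetic: point-of-audition from inside Yusra's body; not a sound in the room.
(4) is non-diegetic: score with no on-screen or off-screen source; it exists for the audience alone.
(5) the sound comes from a chair physically present in the location → diegetic.

non-diegetic, diegetic, meta-diegetic, non-diegetic, diegetic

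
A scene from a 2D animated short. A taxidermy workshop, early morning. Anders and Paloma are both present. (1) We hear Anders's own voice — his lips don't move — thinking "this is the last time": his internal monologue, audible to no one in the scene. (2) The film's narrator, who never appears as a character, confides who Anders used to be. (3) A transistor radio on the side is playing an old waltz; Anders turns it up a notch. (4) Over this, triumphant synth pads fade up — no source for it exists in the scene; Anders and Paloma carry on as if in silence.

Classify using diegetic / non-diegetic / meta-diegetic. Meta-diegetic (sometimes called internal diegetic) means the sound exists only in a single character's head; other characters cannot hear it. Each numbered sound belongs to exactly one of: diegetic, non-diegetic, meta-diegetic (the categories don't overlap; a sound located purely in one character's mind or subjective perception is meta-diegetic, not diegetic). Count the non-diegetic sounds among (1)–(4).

2

Sound (1): Anders's thought-voice: a private mental sound no other character can hear, so meta-diegetic.
(2) external voice-over — not a character, not heard by anyone in the scene → non-diegetic.
(3) the music comes from an on-screen device that Anders responds to → diegetic.
Sound (4): score with no on-screen or off-screen source; it exists for the audience alone, so non-diegetic.
So 2 of the 4 are non-diegetic: (2), (4).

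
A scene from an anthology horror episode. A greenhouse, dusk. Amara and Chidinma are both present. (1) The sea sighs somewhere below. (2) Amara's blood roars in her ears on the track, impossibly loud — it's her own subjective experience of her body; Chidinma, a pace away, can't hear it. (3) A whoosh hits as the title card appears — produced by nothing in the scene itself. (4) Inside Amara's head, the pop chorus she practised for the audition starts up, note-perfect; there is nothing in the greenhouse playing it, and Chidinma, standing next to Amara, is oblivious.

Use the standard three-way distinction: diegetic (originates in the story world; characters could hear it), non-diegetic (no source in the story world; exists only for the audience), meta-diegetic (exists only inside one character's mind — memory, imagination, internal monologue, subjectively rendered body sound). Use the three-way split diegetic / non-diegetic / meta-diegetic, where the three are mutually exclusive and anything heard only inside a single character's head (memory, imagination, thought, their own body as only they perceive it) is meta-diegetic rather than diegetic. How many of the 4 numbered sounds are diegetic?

1

(1) is diegetic: ambient/room sound belonging to the story's physical space.
(2) is meta-diegetic: it's Amara's internal bodily sensation rendered as sound; only Amara 'hears' it.
Sound (3): it's a sound-design accent with no in-world source; no one in the scene can hear it, so non-diegetic.
(4) is meta-diegetic: remembered music, private to Amara — Chidinma is oblivious because it isn't in the room.
Diegetic: (1) — that's 1.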